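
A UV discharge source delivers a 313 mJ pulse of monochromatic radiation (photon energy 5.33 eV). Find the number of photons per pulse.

Per-photon energy: E = 8.540e-19 J (from energy = 5.33 eV).
N = E_total / E_photon = 0.313 J / 8.540e-19 J = 3.67e17.

3.67e17 photons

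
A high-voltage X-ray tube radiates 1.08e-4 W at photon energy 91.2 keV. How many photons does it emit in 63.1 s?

4.66e11 photons

Total energy: E_total = P·t = 1.08e-4 × 63.1 = 0.006815 J.
Per-photon energy: E = 1.461e-14 J.
N = E_total / E_photon = 4.66e11.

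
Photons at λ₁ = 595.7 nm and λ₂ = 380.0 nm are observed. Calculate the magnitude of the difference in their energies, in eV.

Using E = hc/λ: E₁ = 3.3346e-19 J, E₂ = 5.2275e-19 J.
|ΔE| = |3.3346e-19 − 5.2275e-19| = 1.89e-19 J = 1.18 eV.

1.18 eV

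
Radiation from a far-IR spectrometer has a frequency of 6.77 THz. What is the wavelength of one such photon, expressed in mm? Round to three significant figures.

0.0443 mm

Take c = 2.99792458e8 m/s.
In SI units: f = 6.77 THz = 6.77e12 Hz.
Since λ = c/f for a photon, λ = 4.428e-5 m.
Converting to mm: λ = 0.04428 mm ≈ 0.0443 mm.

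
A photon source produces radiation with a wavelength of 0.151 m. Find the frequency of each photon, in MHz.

1990 MHz

The photon relation is f = c/λ, giving f = 1.985e9 Hz.
Converting to MHz: f = 1985 MHz ≈ 1990 MHz.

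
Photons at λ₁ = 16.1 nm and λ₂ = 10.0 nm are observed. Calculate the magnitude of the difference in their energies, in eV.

47.0 eV

Using E = hc/λ: E₁ = 1.234 × 10^-17 J, E₂ = 1.986 × 10^-17 J.
|ΔE| = |1.234 × 10^-17 − 1.986 × 10^-17| = 7.53 × 10^-18 J = 47.0 eV.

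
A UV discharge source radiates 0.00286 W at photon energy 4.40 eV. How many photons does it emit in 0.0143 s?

5.80·10^13 photons

Total energy: E_total = P·t = 0.00286 × 0.0143 = 4.090·10^-5 J.
Per-photon energy: E = 7.050·10^-19 J.
N = E_total / E_photon = 5.80·10^13.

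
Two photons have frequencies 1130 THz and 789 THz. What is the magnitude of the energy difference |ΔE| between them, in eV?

1.41 eV

Using E = hf: E₁ = 7.487 × 10^-19 J, E₂ = 5.228 × 10^-19 J.
|ΔE| = |7.487 × 10^-19 − 5.228 × 10^-19| = 2.26 × 10^-19 J = 1.41 eV.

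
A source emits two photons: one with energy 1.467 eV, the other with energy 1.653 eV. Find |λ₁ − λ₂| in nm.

95.1 nm

Using λ = hc/E: λ₁ = 8.4515e-7 m, λ₂ = 7.5006e-7 m.
|Δλ| = |8.4515e-7 − 7.5006e-7| = 9.51e-8 m = 95.1 nm.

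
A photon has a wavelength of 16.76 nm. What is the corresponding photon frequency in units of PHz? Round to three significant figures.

(c = 2.99792458e8 m/s.)
In SI units: λ = 16.76 nm = 1.676e-8 m.
For a photon f = c/λ, so f = 1.789e16 Hz.
Converting to PHz: f = 17.89 PHz ≈ 17.9 PHz.

17.9 PHz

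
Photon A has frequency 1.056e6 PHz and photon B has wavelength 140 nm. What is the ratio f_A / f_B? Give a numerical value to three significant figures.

4.93e5

f_A = 1.056e21 Hz (from frequency = 1.056e6 PHz, via f given directly).
f_B = 2.141e15 Hz (from wavelength = 140 nm, via f = c/λ).
Ratio = 1.056e21 / 2.141e15 = 4.93e5.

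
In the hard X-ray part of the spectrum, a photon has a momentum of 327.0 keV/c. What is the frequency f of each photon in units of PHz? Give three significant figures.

7.91·10^4 PHz

(h = 6.62607015·10^-34 J·s, c = 2.99792458·10^8 m/s, 1 eV = 1.602176634·10^-19 J.)
First convert: p = 327.0 keV/c = 1.7476·10^-22 kg·m/s.
Apply f = pc/h: f = 7.907·10^19 Hz.
Converting to PHz: f = 79070 PHz ≈ 7.91·10^4 PHz.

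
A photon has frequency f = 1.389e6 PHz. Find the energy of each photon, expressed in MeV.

5.74 MeV

First convert: f = 1.389e6 PHz = 1.389e21 Hz.
For a photon E = hf, so E = 9.204e-13 J.
Converting to MeV: E = 5.744 MeV ≈ 5.74 MeV.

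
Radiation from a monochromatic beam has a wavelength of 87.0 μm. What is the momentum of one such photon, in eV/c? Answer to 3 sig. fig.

In SI units: λ = 87.0 μm = 8.70e-5 m.
For a photon p = h/λ, so p = 7.616e-30 kg·m/s.
Converting to eV/c: p = 0.01425 eV/c ≈ 0.0143 eV/c.

0.0143 eV/c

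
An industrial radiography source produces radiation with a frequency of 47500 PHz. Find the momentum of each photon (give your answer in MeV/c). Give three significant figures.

Convert to SI: f = 47500 PHz = 4.75e19 Hz.
Apply p = hf/c: p = 1.050e-22 kg·m/s.
Converting to MeV/c: p = 0.1964 MeV/c ≈ 0.196 MeV/c.

0.196 MeV/c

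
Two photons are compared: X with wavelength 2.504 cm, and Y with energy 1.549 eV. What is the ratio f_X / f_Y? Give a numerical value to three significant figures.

f_X = 1.197e10 Hz (from wavelength = 2.504 cm, via f = c/λ).
f_Y = 3.745e14 Hz (from energy = 1.549 eV, via f = E/h).
Ratio = 1.197e10 / 3.745e14 = 3.20e-5.

3.20e-5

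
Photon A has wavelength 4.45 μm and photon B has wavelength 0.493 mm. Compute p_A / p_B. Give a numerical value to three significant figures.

p_A = 1.489e-28 kg·m/s (from wavelength = 4.45 μm, via p = h/λ).
p_B = 1.344e-30 kg·m/s (from wavelength = 0.493 mm, via p = h/λ).
Ratio = 1.489e-28 / 1.344e-30 = 111.

111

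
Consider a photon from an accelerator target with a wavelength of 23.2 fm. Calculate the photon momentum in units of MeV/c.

In SI units: λ = 23.2 fm = 2.32 × 10^-14 m.
The photon relation is p = h/λ, giving p = 2.856 × 10^-20 kg·m/s.
Converting to MeV/c: p = 53.44 MeV/c ≈ 53.4 MeV/c.

53.4 MeV/c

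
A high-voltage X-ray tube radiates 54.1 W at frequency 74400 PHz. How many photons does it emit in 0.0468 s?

Total energy: E_total = P·t = 54.1 × 0.0468 = 2.532 J.
Per-photon energy: E = 4.930·10^-14 J.
N = E_total / E_photon = 5.14·10^13.

5.14·10^13 photons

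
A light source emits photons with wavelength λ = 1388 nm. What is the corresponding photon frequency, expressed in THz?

216 THz

First convert: λ = 1388 nm = 1.388 × 10^-6 m.
The photon relation is f = c/λ, giving f = 2.160 × 10^14 Hz.
Converting to THz: f = 216.0 THz ≈ 216 THz.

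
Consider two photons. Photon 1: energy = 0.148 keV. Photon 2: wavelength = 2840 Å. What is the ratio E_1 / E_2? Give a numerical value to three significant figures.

33.9

E_1 = 2.371 × 10^-17 J (from energy = 0.148 keV, via E given directly).
E_2 = 6.995 × 10^-19 J (from wavelength = 2840 Å, via E = hc/λ).
Ratio = 2.371 × 10^-17 / 6.995 × 10^-19 = 33.9.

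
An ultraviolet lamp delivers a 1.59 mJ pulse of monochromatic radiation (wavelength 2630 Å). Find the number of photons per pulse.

Per-photon energy: E = 7.553e-19 J (from wavelength = 2630 Å).
N = E_total / E_photon = 0.00159 J / 7.553e-19 J = 2.11e15.

2.11e15 photons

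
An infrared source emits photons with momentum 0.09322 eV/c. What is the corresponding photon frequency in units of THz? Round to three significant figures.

22.5 THz

Use h = 6.62607015 × 10^-34 J·s, c = 2.99792458 × 10^8 m/s, 1 eV = 1.602176634 × 10^-19 J.
Convert to SI: p = 0.09322 eV/c = 4.9819 × 10^-29 kg·m/s.
Apply f = pc/h: f = 2.254 × 10^13 Hz.
Converting to THz: f = 22.54 THz ≈ 22.5 THz.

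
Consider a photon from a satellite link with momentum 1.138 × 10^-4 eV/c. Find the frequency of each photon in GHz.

27.5 GHz

Convert to SI: p = 1.138 × 10^-4 eV/c = 6.0818 × 10^-32 kg·m/s.
For a photon f = pc/h, so f = 2.752 × 10^10 Hz.
Converting to GHz: f = 27.52 GHz ≈ 27.5 GHz.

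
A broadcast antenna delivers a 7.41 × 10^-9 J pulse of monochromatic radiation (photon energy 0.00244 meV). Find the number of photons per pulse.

Per-photon energy: E = 3.909 × 10^-25 J (from energy = 0.00244 meV).
N = E_total / E_photon = 7.41 × 10^-9 J / 3.909 × 10^-25 J = 1.90 × 10^16.

1.90 × 10^16 photons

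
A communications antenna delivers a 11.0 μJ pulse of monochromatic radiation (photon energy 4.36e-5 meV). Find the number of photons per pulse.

1.57e21 photons

Per-photon energy: E = 6.985e-27 J (from energy = 4.36e-5 meV).
N = E_total / E_photon = 1.10e-5 J / 6.985e-27 J = 1.57e21.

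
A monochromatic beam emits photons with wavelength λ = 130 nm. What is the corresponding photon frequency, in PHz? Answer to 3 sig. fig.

(c = 2.99792458 × 10^8 m/s.)
In SI units: λ = 130 nm = 1.3 × 10^-7 m.
For a photon f = c/λ, so f = 2.306 × 10^15 Hz.
Converting to PHz: f = 2.306 PHz ≈ 2.31 PHz.

2.31 PHz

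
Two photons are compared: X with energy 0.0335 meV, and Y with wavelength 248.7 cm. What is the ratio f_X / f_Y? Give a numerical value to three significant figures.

67.2

f_X = 8.100e9 Hz (from energy = 0.0335 meV, via f = E/h).
f_Y = 1.205e8 Hz (from wavelength = 248.7 cm, via f = c/λ).
Ratio = 8.100e9 / 1.205e8 = 67.2.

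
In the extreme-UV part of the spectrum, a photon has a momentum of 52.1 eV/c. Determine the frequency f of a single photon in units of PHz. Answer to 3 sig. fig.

Use h = 6.62607015·10^-34 J·s, c = 2.99792458·10^8 m/s, 1 eV = 1.602176634·10^-19 J.
In SI units: p = 52.1 eV/c = 2.7844·10^-26 kg·m/s.
Since f = pc/h for a photon, f = 1.260·10^16 Hz.
Converting to PHz: f = 12.60 PHz ≈ 12.6 PHz.

12.6 PHz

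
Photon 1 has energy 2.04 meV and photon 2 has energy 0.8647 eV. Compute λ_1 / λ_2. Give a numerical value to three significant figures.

λ_1 = 6.078e-4 m (from energy = 2.04 meV, via λ = hc/E).
λ_2 = 1.434e-6 m (from energy = 0.8647 eV, via λ = hc/E).
Ratio = 6.078e-4 / 1.434e-6 = 424.

424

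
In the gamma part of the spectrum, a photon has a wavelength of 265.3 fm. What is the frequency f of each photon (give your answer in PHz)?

1.13e6 PHz

Convert to SI: λ = 265.3 fm = 2.653e-13 m.
The photon relation is f = c/λ, giving f = 1.130e21 Hz.
Converting to PHz: f = 1.130e6 PHz ≈ 1.13e6 PHz.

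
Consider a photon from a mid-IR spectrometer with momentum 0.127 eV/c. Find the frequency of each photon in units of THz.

Use h = 6.62607015e-34 J·s, c = 2.99792458e8 m/s, 1 eV = 1.602176634e-19 J.
In SI units: p = 0.127 eV/c = 6.7872e-29 kg·m/s.
For a photon f = pc/h, so f = 3.071e13 Hz.
Converting to THz: f = 30.71 THz ≈ 30.7 THz.

30.7 THz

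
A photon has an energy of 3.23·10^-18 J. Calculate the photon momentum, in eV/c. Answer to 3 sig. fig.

20.2 eV/c

Use c = 2.99792458·10^8 m/s, 1 eV = 1.602176634·10^-19 J.
Apply p = E/c: p = 1.077·10^-26 kg·m/s.
Converting to eV/c: p = 20.16 eV/c ≈ 20.2 eV/c.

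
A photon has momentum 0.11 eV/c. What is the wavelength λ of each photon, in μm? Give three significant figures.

First convert: p = 0.11 eV/c = 5.8787 × 10^-29 kg·m/s.
Apply λ = h/p: λ = 1.127 × 10^-5 m.
Converting to μm: λ = 11.27 μm ≈ 11.3 μm.

11.3 μm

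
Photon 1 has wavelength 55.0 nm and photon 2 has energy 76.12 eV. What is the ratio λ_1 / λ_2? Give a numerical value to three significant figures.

3.38

λ_1 = 5.500e-8 m (from wavelength = 55.0 nm, via λ given directly).
λ_2 = 1.629e-8 m (from energy = 76.12 eV, via λ = hc/E).
Ratio = 5.500e-8 / 1.629e-8 = 3.38.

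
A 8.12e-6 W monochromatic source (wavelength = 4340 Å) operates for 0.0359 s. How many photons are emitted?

Total energy: E_total = P·t = 8.12e-6 × 0.0359 = 2.915e-7 J.
Per-photon energy: E = 4.577e-19 J.
N = E_total / E_photon = 6.37e11.

6.37e11 photons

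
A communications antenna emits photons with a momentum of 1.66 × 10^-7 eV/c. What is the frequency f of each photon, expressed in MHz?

(h = 6.62607015 × 10^-34 J·s, c = 2.99792458 × 10^8 m/s, 1 eV = 1.602176634 × 10^-19 J.)
Convert to SI: p = 1.66 × 10^-7 eV/c = 8.8715 × 10^-35 kg·m/s.
For a photon f = pc/h, so f = 4.014 × 10^7 Hz.
Converting to MHz: f = 40.14 MHz ≈ 40.1 MHz.

40.1 MHz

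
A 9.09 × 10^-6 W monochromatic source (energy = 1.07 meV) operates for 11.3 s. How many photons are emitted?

5.99 × 10^17 photons

Total energy: E_total = P·t = 9.09 × 10^-6 × 11.3 = 1.027 × 10^-4 J.
Per-photon energy: E = 1.714 × 10^-22 J.
N = E_total / E_photon = 5.99 × 10^17.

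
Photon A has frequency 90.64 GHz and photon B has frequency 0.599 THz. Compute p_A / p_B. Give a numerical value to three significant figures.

p_A = 2.003 × 10^-31 kg·m/s (from frequency = 90.64 GHz, via p = hf/c).
p_B = 1.324 × 10^-30 kg·m/s (from frequency = 0.599 THz, via p = hf/c).
Ratio = 2.003 × 10^-31 / 1.324 × 10^-30 = 0.151.

0.151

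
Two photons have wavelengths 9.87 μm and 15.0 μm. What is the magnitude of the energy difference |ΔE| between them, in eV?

Using E = hc/λ: E₁ = 2.013e-20 J, E₂ = 1.324e-20 J.
|ΔE| = |2.013e-20 − 1.324e-20| = 6.88e-21 J = 0.0430 eV.

0.0430 eV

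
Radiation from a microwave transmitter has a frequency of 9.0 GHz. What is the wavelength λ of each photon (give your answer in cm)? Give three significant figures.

3.33 cm

Use c = 2.99792458e8 m/s.
Convert to SI: f = 9.0 GHz = 9.0e9 Hz.
The photon relation is λ = c/f, giving λ = 0.03331 m.
Converting to cm: λ = 3.331 cm ≈ 3.33 cm.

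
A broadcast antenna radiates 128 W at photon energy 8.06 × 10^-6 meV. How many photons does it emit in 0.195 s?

Total energy: E_total = P·t = 128 × 0.195 = 24.96 J.
Per-photon energy: E = 1.291 × 10^-27 J.
N = E_total / E_photon = 1.93 × 10^28.

1.93 × 10^28 photons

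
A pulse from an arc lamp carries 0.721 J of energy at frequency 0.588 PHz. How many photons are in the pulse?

1.85·10^18 photons

Per-photon energy: E = 3.896·10^-19 J (from frequency = 0.588 PHz).
N = E_total / E_photon = 0.721 J / 3.896·10^-19 J = 1.85·10^18.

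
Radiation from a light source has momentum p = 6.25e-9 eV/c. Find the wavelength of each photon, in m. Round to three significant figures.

198 m

Take h = 6.62607015e-34 J·s, c = 2.99792458e8 m/s, 1 eV = 1.602176634e-19 J.
In SI units: p = 6.25e-9 eV/c = 3.3402e-36 kg·m/s.
Apply λ = h/p: λ = 198.4 m.
So λ ≈ 198 m.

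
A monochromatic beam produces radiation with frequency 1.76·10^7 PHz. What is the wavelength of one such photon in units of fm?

17.0 fm

Take c = 2.99792458·10^8 m/s.
In SI units: f = 1.76·10^7 PHz = 1.76·10^22 Hz.
The photon relation is λ = c/f, giving λ = 1.703·10^-14 m.
Converting to fm: λ = 17.03 fm ≈ 17.0 fm.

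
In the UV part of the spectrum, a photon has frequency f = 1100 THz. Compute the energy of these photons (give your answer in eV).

Take h = 6.62607015·10^-34 J·s, 1 eV = 1.602176634·10^-19 J.
In SI units: f = 1100 THz = 1.10·10^15 Hz.
For a photon E = hf, so E = 7.289·10^-19 J.
Converting to eV: E = 4.549 eV ≈ 4.55 eV.

4.55 eV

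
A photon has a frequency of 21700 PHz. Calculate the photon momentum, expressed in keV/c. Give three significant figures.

Take h = 6.62607015e-34 J·s, c = 2.99792458e8 m/s, 1 eV = 1.602176634e-19 J.
In SI units: f = 21700 PHz = 2.17e19 Hz.
Since p = hf/c for a photon, p = 4.796e-23 kg·m/s.
Converting to keV/c: p = 89.74 keV/c ≈ 89.7 keV/c.

89.7 keV/c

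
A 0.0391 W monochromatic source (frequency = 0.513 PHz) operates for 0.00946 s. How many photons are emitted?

Total energy: E_total = P·t = 0.0391 × 0.00946 = 3.699 × 10^-4 J.
Per-photon energy: E = 3.399 × 10^-19 J.
N = E_total / E_photon = 1.09 × 10^15.

1.09 × 10^15 photons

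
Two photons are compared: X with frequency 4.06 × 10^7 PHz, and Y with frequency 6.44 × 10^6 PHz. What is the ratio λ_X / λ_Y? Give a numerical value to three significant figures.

0.159

λ_X = 7.384 × 10^-15 m (from frequency = 4.06 × 10^7 PHz, via λ = c/f).
λ_Y = 4.655 × 10^-14 m (from frequency = 6.44 × 10^6 PHz, via λ = c/f).
Ratio = 7.384 × 10^-15 / 4.655 × 10^-14 = 0.159.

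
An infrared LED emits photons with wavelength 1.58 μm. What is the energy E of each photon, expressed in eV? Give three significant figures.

Use h = 6.62607015 × 10^-34 J·s, c = 2.99792458 × 10^8 m/s, 1 eV = 1.602176634 × 10^-19 J.
Convert to SI: λ = 1.58 μm = 1.58 × 10^-6 m.
Apply E = hc/λ: E = 1.257 × 10^-19 J.
Converting to eV: E = 0.7847 eV ≈ 0.785 eV.

0.785 eV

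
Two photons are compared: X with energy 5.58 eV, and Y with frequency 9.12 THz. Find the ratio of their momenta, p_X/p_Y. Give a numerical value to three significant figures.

148

p_X = 2.982 × 10^-27 kg·m/s (from energy = 5.58 eV, via p = E/c).
p_Y = 2.016 × 10^-29 kg·m/s (from frequency = 9.12 THz, via p = hf/c).
Ratio = 2.982 × 10^-27 / 2.016 × 10^-29 = 148.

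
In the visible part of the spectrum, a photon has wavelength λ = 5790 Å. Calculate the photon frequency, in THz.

518 THz

Take c = 2.99792458 × 10^8 m/s.
Convert to SI: λ = 5790 Å = 5.79 × 10^-7 m.
For a photon f = c/λ, so f = 5.178 × 10^14 Hz.
Converting to THz: f = 517.8 THz ≈ 518 THz.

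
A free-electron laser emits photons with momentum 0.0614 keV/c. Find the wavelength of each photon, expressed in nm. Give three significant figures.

First convert: p = 0.0614 keV/c = 3.2814e-26 kg·m/s.
Apply λ = h/p: λ = 2.019e-8 m.
Converting to nm: λ = 20.19 nm ≈ 20.2 nm.

20.2 nm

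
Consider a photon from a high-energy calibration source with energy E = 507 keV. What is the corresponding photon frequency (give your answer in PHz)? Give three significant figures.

Convert to SI: E = 507 keV = 8.1230e-14 J.
For a photon f = E/h, so f = 1.226e20 Hz.
Converting to PHz: f = 122600 PHz ≈ 1.23e5 PHz.

1.23e5 PHz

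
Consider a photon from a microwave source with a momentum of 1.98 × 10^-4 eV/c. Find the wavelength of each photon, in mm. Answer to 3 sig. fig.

6.26 mm

Convert to SI: p = 1.98 × 10^-4 eV/c = 1.0582 × 10^-31 kg·m/s.
Apply λ = h/p: λ = 0.006262 m.
Converting to mm: λ = 6.262 mm ≈ 6.26 mm.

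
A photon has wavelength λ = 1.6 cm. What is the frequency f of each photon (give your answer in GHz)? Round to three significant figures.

18.7 GHz

Use c = 2.99792458 × 10^8 m/s.
Convert to SI: λ = 1.6 cm = 0.016 m.
For a photon f = c/λ, so f = 1.874 × 10^10 Hz.
Converting to GHz: f = 18.74 GHz ≈ 18.7 GHz.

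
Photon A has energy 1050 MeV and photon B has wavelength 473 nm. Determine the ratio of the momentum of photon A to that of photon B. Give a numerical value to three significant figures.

4.01 × 10^8

p_A = 5.612 × 10^-19 kg·m/s (from energy = 1050 MeV, via p = E/c).
p_B = 1.401 × 10^-27 kg·m/s (from wavelength = 473 nm, via p = h/λ).
Ratio = 5.612 × 10^-19 / 1.401 × 10^-27 = 4.01 × 10^8.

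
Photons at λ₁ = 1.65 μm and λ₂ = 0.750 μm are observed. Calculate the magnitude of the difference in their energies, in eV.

Using E = hc/λ: E₁ = 1.204 × 10^-19 J, E₂ = 2.649 × 10^-19 J.
|ΔE| = |1.204 × 10^-19 − 2.649 × 10^-19| = 1.44 × 10^-19 J = 0.902 eV.

0.902 eV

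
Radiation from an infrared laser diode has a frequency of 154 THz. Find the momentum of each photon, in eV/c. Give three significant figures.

(h = 6.62607015e-34 J·s, c = 2.99792458e8 m/s, 1 eV = 1.602176634e-19 J.)
Convert to SI: f = 154 THz = 1.54e14 Hz.
Since p = hf/c for a photon, p = 3.404e-28 kg·m/s.
Converting to eV/c: p = 0.6369 eV/c ≈ 0.637 eV/c.

0.637 eV/c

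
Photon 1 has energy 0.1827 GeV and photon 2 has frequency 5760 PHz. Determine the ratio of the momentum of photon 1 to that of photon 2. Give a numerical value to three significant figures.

p_1 = 9.764·10^-20 kg·m/s (from energy = 0.1827 GeV, via p = E/c).
p_2 = 1.273·10^-23 kg·m/s (from frequency = 5760 PHz, via p = hf/c).
Ratio = 9.764·10^-20 / 1.273·10^-23 = 7670.

7670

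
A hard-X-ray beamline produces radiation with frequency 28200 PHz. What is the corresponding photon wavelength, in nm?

0.0106 nm

Use c = 2.99792458e8 m/s.
First convert: f = 28200 PHz = 2.82e19 Hz.
Apply λ = c/f: λ = 1.063e-11 m.
Converting to nm: λ = 0.01063 nm ≈ 0.0106 nm.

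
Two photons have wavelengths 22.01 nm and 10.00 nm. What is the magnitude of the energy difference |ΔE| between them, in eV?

Using E = hc/λ: E₁ = 9.0252 × 10^-18 J, E₂ = 1.9864 × 10^-17 J.
|ΔE| = |9.0252 × 10^-18 − 1.9864 × 10^-17| = 1.08 × 10^-17 J = 67.7 eV.

67.7 eV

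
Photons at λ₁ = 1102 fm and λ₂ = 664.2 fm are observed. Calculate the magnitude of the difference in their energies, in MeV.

0.742 MeV

Using E = hc/λ: E₁ = 1.8026 × 10^-13 J, E₂ = 2.9907 × 10^-13 J.
|ΔE| = |1.8026 × 10^-13 − 2.9907 × 10^-13| = 1.19 × 10^-13 J = 0.742 MeV.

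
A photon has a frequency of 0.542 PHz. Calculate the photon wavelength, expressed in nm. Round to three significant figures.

553 nm

Take c = 2.99792458 × 10^8 m/s.
In SI units: f = 0.542 PHz = 5.42 × 10^14 Hz.
For a photon λ = c/f, so λ = 5.531 × 10^-7 m.
Converting to nm: λ = 553.1 nm ≈ 553 nm.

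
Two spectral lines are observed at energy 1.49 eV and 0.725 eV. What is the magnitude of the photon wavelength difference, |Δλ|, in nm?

878 nm

Using λ = hc/E: λ₁ = 8.321e-7 m, λ₂ = 1.710e-6 m.
|Δλ| = |8.321e-7 − 1.710e-6| = 8.78e-7 m = 878 nm.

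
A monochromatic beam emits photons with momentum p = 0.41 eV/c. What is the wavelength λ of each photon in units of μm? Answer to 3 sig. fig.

In SI units: p = 0.41 eV/c = 2.1912 × 10^-28 kg·m/s.
For a photon λ = h/p, so λ = 3.024 × 10^-6 m.
Converting to μm: λ = 3.024 μm ≈ 3.02 μm.

3.02 μm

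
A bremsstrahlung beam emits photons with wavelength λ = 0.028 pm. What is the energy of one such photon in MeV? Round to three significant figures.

44.3 MeV

Use h = 6.62607015·10^-34 J·s, c = 2.99792458·10^8 m/s, 1 eV = 1.602176634·10^-19 J.
In SI units: λ = 0.028 pm = 2.8·10^-14 m.
The photon relation is E = hc/λ, giving E = 7.094·10^-12 J.
Converting to MeV: E = 44.28 MeV ≈ 44.3 MeV.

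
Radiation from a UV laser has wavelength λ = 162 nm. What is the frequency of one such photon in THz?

1850 THz

Take c = 2.99792458 × 10^8 m/s.
First convert: λ = 162 nm = 1.62 × 10^-7 m.
Since f = c/λ for a photon, f = 1.851 × 10^15 Hz.
Converting to THz: f = 1851 THz ≈ 1850 THz.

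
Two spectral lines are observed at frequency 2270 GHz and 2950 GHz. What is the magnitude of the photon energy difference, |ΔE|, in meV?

Using E = hf: E₁ = 1.504 × 10^-21 J, E₂ = 1.955 × 10^-21 J.
|ΔE| = |1.504 × 10^-21 − 1.955 × 10^-21| = 4.51 × 10^-22 J = 2.81 meV.

2.81 meV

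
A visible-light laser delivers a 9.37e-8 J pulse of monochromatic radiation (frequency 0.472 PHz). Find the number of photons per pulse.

Per-photon energy: E = 3.128e-19 J (from frequency = 0.472 PHz).
N = E_total / E_photon = 9.37e-8 J / 3.128e-19 J = 3.00e11.

3.00e11 photons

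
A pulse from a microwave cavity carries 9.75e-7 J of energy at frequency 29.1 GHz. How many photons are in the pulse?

5.06e16 photons

Per-photon energy: E = 1.928e-23 J (from frequency = 29.1 GHz).
N = E_total / E_photon = 9.75e-7 J / 1.928e-23 J = 5.06e16.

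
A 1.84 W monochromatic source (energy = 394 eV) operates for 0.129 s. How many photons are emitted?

Total energy: E_total = P·t = 1.84 × 0.129 = 0.2374 J.
Per-photon energy: E = 6.313 × 10^-17 J.
N = E_total / E_photon = 3.76 × 10^15.

3.76 × 10^15 photons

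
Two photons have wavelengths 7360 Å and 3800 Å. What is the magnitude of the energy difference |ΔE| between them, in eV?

1.58 eV

Using E = hc/λ: E₁ = 2.699e-19 J, E₂ = 5.227e-19 J.
|ΔE| = |2.699e-19 − 5.227e-19| = 2.53e-19 J = 1.58 eV.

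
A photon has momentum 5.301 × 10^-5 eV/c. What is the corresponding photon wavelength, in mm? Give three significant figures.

23.4 mm

Convert to SI: p = 5.301 × 10^-5 eV/c = 2.8330 × 10^-32 kg·m/s.
For a photon λ = h/p, so λ = 0.02339 m.
Converting to mm: λ = 23.39 mm ≈ 23.4 mm.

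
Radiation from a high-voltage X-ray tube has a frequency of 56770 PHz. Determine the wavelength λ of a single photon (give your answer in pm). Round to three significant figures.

First convert: f = 56770 PHz = 5.677e19 Hz.
The photon relation is λ = c/f, giving λ = 5.281e-12 m.
Converting to pm: λ = 5.281 pm ≈ 5.28 pm.

5.28 pm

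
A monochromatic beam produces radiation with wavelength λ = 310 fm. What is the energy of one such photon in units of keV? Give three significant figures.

In SI units: λ = 310 fm = 3.1 × 10^-13 m.
Since E = hc/λ for a photon, E = 6.408 × 10^-13 J.
Converting to keV: E = 3999 keV ≈ 4000 keV.

4000 keV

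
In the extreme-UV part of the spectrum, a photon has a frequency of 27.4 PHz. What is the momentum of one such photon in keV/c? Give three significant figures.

Use h = 6.62607015e-34 J·s, c = 2.99792458e8 m/s, 1 eV = 1.602176634e-19 J.
In SI units: f = 27.4 PHz = 2.74e16 Hz.
The photon relation is p = hf/c, giving p = 6.056e-26 kg·m/s.
Converting to keV/c: p = 0.1133 keV/c ≈ 0.113 keV/c.

0.113 keV/c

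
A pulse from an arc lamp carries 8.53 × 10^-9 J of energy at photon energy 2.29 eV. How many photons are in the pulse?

Per-photon energy: E = 3.669 × 10^-19 J (from energy = 2.29 eV).
N = E_total / E_photon = 8.53 × 10^-9 J / 3.669 × 10^-19 J = 2.32 × 10^10.

2.32 × 10^10 photons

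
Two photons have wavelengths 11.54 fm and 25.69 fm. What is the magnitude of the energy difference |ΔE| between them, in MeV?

59.2 MeV

Using E = hc/λ: E₁ = 1.7214 × 10^-11 J, E₂ = 7.7324 × 10^-12 J.
|ΔE| = |1.7214 × 10^-11 − 7.7324 × 10^-12| = 9.48 × 10^-12 J = 59.2 MeV.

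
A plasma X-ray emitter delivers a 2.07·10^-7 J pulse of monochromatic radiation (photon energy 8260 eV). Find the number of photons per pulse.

1.56·10^8 photons

Per-photon energy: E = 1.323·10^-15 J (from energy = 8260 eV).
N = E_total / E_photon = 2.07·10^-7 J / 1.323·10^-15 J = 1.56·10^8.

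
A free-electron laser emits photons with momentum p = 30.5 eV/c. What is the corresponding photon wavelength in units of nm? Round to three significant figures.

40.7 nm

In SI units: p = 30.5 eV/c = 1.6300 × 10^-26 kg·m/s.
The photon relation is λ = h/p, giving λ = 4.065 × 10^-8 m.
Converting to nm: λ = 40.65 nm ≈ 40.7 nm.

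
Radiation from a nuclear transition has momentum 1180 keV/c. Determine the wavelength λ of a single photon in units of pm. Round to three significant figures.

Convert to SI: p = 1180 keV/c = 6.3063 × 10^-22 kg·m/s.
The photon relation is λ = h/p, giving λ = 1.051 × 10^-12 m.
Converting to pm: λ = 1.051 pm ≈ 1.05 pm.

1.05 pm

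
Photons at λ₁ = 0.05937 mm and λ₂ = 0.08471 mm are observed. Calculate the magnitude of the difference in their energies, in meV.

6.25 meV

Using E = hc/λ: E₁ = 3.3459 × 10^-21 J, E₂ = 2.3450 × 10^-21 J.
|ΔE| = |3.3459 × 10^-21 − 2.3450 × 10^-21| = 1.00 × 10^-21 J = 6.25 meV.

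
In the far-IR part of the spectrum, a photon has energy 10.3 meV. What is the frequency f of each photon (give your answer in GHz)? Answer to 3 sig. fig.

First convert: E = 10.3 meV = 1.6502e-21 J.
The photon relation is f = E/h, giving f = 2.491e12 Hz.
Converting to GHz: f = 2491 GHz ≈ 2490 GHz.

2490 GHz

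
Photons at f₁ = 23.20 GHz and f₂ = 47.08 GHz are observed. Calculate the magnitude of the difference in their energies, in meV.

0.0988 meV

Using E = hf: E₁ = 1.5372 × 10^-23 J, E₂ = 3.1196 × 10^-23 J.
|ΔE| = |1.5372 × 10^-23 − 3.1196 × 10^-23| = 1.58 × 10^-23 J = 0.0988 meV.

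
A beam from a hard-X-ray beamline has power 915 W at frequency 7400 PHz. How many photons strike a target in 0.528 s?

Total energy: E_total = P·t = 915 × 0.528 = 483.1 J.
Per-photon energy: E = 4.903e-15 J.
N = E_total / E_photon = 9.85e16.

9.85e16 photons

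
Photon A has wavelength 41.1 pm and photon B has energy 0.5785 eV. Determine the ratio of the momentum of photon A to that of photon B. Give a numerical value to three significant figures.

5.21 × 10^4

p_A = 1.612 × 10^-23 kg·m/s (from wavelength = 41.1 pm, via p = h/λ).
p_B = 3.092 × 10^-28 kg·m/s (from energy = 0.5785 eV, via p = E/c).
Ratio = 1.612 × 10^-23 / 3.092 × 10^-28 = 5.21 × 10^4.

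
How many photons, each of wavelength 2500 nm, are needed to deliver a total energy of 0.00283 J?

Per-photon energy: E = 7.946e-20 J (from wavelength = 2500 nm).
N = E_total / E_photon = 0.00283 J / 7.946e-20 J = 3.56e16.

3.56e16 photons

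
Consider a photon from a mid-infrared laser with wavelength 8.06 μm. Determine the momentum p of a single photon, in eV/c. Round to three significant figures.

0.154 eV/c

Use h = 6.62607015 × 10^-34 J·s, c = 2.99792458 × 10^8 m/s, 1 eV = 1.602176634 × 10^-19 J.
First convert: λ = 8.06 μm = 8.06 × 10^-6 m.
Since p = h/λ for a photon, p = 8.221 × 10^-29 kg·m/s.
Converting to eV/c: p = 0.1538 eV/c ≈ 0.154 eV/c.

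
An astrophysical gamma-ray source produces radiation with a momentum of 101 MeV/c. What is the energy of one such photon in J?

1.62 × 10^-11 J

First convert: p = 101 MeV/c = 5.3977 × 10^-20 kg·m/s.
Apply E = pc: E = 1.618 × 10^-11 J.
So E ≈ 1.62 × 10^-11 J.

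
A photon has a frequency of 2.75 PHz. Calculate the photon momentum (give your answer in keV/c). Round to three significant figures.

In SI units: f = 2.75 PHz = 2.75e15 Hz.
For a photon p = hf/c, so p = 6.078e-27 kg·m/s.
Converting to keV/c: p = 0.01137 keV/c ≈ 0.0114 keV/c.

0.0114 keV/c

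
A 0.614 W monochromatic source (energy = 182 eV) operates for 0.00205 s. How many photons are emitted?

4.32 × 10^13 photons

Total energy: E_total = P·t = 0.614 × 0.00205 = 0.001259 J.
Per-photon energy: E = 2.916 × 10^-17 J.
N = E_total / E_photon = 4.32 × 10^13.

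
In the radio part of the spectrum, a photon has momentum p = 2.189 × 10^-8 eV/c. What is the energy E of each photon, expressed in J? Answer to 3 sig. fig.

First convert: p = 2.189 × 10^-8 eV/c = 1.1699 × 10^-35 kg·m/s.
The photon relation is E = pc, giving E = 3.507 × 10^-27 J.
So E ≈ 3.51 × 10^-27 J.

3.51 × 10^-27 J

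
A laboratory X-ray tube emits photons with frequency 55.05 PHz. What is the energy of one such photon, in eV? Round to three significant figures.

228 eV

First convert: f = 55.05 PHz = 5.505e16 Hz.
For a photon E = hf, so E = 3.648e-17 J.
Converting to eV: E = 227.7 eV ≈ 228 eV.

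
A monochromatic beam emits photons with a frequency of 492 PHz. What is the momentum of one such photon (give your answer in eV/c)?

2030 eV/c

Use h = 6.62607015e-34 J·s, c = 2.99792458e8 m/s, 1 eV = 1.602176634e-19 J.
Convert to SI: f = 492 PHz = 4.92e17 Hz.
For a photon p = hf/c, so p = 1.087e-24 kg·m/s.
Converting to eV/c: p = 2035 eV/c ≈ 2030 eV/c.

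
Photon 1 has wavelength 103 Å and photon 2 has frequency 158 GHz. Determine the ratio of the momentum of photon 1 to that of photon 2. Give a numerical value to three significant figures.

p_1 = 6.433e-26 kg·m/s (from wavelength = 103 Å, via p = h/λ).
p_2 = 3.492e-31 kg·m/s (from frequency = 158 GHz, via p = hf/c).
Ratio = 6.433e-26 / 3.492e-31 = 1.84e5.

1.84e5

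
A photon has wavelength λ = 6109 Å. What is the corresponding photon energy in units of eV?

2.03 eV

Take h = 6.62607015 × 10^-34 J·s, c = 2.99792458 × 10^8 m/s, 1 eV = 1.602176634 × 10^-19 J.
First convert: λ = 6109 Å = 6.109 × 10^-7 m.
For a photon E = hc/λ, so E = 3.252 × 10^-19 J.
Converting to eV: E = 2.030 eV ≈ 2.03 eV.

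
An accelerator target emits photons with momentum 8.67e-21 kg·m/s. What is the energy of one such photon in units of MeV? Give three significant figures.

The photon relation is E = pc, giving E = 2.599e-12 J.
Converting to MeV: E = 16.22 MeV ≈ 16.2 MeV.

16.2 MeV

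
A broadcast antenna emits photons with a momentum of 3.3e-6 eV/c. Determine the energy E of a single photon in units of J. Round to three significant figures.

Take c = 2.99792458e8 m/s, 1 eV = 1.602176634e-19 J.
In SI units: p = 3.3e-6 eV/c = 1.7636e-33 kg·m/s.
Apply E = pc: E = 5.287e-25 J.
So E ≈ 5.29e-25 J.

5.29e-25 J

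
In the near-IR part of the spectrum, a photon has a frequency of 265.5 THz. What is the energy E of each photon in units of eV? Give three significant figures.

1.10 eV

First convert: f = 265.5 THz = 2.655·10^14 Hz.
The photon relation is E = hf, giving E = 1.759·10^-19 J.
Converting to eV: E = 1.098 eV ≈ 1.10 eV.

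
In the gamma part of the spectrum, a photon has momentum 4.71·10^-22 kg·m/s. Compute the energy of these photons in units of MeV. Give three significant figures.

Since E = pc for a photon, E = 1.412·10^-13 J.
Converting to MeV: E = 0.8813 MeV ≈ 0.881 MeV.

0.881 MeV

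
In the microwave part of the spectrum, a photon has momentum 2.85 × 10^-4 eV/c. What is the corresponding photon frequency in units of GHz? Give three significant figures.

First convert: p = 2.85 × 10^-4 eV/c = 1.5231 × 10^-31 kg·m/s.
Since f = pc/h for a photon, f = 6.891 × 10^10 Hz.
Converting to GHz: f = 68.91 GHz ≈ 68.9 GHz.

68.9 GHz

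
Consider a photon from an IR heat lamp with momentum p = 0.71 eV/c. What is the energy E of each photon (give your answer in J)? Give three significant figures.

Use c = 2.99792458·10^8 m/s, 1 eV = 1.602176634·10^-19 J.
First convert: p = 0.71 eV/c = 3.7944·10^-28 kg·m/s.
Apply E = pc: E = 1.138·10^-19 J.
So E ≈ 1.14·10^-19 J.

1.14·10^-19 J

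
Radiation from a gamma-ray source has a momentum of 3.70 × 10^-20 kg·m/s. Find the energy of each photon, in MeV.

Take c = 2.99792458 × 10^8 m/s, 1 eV = 1.602176634 × 10^-19 J.
Apply E = pc: E = 1.109 × 10^-11 J.
Converting to MeV: E = 69.23 MeV ≈ 69.2 MeV.

69.2 MeV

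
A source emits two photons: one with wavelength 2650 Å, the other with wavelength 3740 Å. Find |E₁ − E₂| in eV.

Using E = hc/λ: E₁ = 7.496 × 10^-19 J, E₂ = 5.311 × 10^-19 J.
|ΔE| = |7.496 × 10^-19 − 5.311 × 10^-19| = 2.18 × 10^-19 J = 1.36 eV.

1.36 eV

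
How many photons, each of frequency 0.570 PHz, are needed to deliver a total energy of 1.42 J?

Per-photon energy: E = 3.777e-19 J (from frequency = 0.570 PHz).
N = E_total / E_photon = 1.42 J / 3.777e-19 J = 3.76e18.

3.76e18 photons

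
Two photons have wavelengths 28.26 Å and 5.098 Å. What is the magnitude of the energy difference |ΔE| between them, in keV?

Using E = hc/λ: E₁ = 7.0292e-17 J, E₂ = 3.8965e-16 J.
|ΔE| = |7.0292e-17 − 3.8965e-16| = 3.19e-16 J = 1.99 keV.

1.99 keV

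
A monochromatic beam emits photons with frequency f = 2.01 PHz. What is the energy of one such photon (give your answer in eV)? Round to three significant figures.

8.31 eV

In SI units: f = 2.01 PHz = 2.01 × 10^15 Hz.
Since E = hf for a photon, E = 1.332 × 10^-18 J.
Converting to eV: E = 8.313 eV ≈ 8.31 eV.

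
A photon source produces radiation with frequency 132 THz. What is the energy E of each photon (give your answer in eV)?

0.546 eV

Take h = 6.62607015e-34 J·s, 1 eV = 1.602176634e-19 J.
Convert to SI: f = 132 THz = 1.32e14 Hz.
Since E = hf for a photon, E = 8.746e-20 J.
Converting to eV: E = 0.5459 eV ≈ 0.546 eV.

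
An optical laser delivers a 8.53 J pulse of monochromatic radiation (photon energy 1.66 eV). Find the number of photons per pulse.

Per-photon energy: E = 2.660·10^-19 J (from energy = 1.66 eV).
N = E_total / E_photon = 8.53 J / 2.660·10^-19 J = 3.21·10^19.

3.21·10^19 photons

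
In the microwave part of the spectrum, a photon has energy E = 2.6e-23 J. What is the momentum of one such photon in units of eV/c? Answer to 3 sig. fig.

1.62e-4 eV/c

Take c = 2.99792458e8 m/s, 1 eV = 1.602176634e-19 J.
Since p = E/c for a photon, p = 8.673e-32 kg·m/s.
Converting to eV/c: p = 1.623e-4 eV/c ≈ 1.62e-4 eV/c.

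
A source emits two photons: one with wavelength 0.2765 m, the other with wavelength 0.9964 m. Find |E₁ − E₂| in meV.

Using E = hc/λ: E₁ = 7.1843e-25 J, E₂ = 1.9936e-25 J.
|ΔE| = |7.1843e-25 − 1.9936e-25| = 5.19e-25 J = 3.24e-3 meV.

3.24e-3 meV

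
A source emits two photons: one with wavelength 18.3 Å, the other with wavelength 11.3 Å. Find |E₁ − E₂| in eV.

420 eV

Using E = hc/λ: E₁ = 1.085·10^-16 J, E₂ = 1.758·10^-16 J.
|ΔE| = |1.085·10^-16 − 1.758·10^-16| = 6.72·10^-17 J = 420 eV.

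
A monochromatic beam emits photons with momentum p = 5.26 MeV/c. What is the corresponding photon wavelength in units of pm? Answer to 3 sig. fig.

In SI units: p = 5.26 MeV/c = 2.8111e-21 kg·m/s.
Apply λ = h/p: λ = 2.357e-13 m.
Converting to pm: λ = 0.2357 pm ≈ 0.236 pm.

0.236 pm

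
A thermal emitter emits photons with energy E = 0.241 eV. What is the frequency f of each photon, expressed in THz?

58.3 THz

In SI units: E = 0.241 eV = 3.8612 × 10^-20 J.
The photon relation is f = E/h, giving f = 5.827 × 10^13 Hz.
Converting to THz: f = 58.27 THz ≈ 58.3 THz.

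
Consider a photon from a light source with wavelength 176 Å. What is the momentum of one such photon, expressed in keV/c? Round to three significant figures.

In SI units: λ = 176 Å = 1.76e-8 m.
For a photon p = h/λ, so p = 3.765e-26 kg·m/s.
Converting to keV/c: p = 0.07045 keV/c ≈ 0.0704 keV/c.

0.0704 keV/c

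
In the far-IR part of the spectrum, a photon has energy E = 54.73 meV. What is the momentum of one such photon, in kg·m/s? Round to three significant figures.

Use c = 2.99792458 × 10^8 m/s, 1 eV = 1.602176634 × 10^-19 J.
Convert to SI: E = 54.73 meV = 8.7687 × 10^-21 J.
Since p = E/c for a photon, p = 2.925 × 10^-29 kg·m/s.
So p ≈ 2.92 × 10^-29 kg·m/s.

2.92 × 10^-29 kg·m/s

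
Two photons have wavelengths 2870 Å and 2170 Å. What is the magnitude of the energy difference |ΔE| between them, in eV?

Using E = hc/λ: E₁ = 6.921e-19 J, E₂ = 9.154e-19 J.
|ΔE| = |6.921e-19 − 9.154e-19| = 2.23e-19 J = 1.39 eV.

1.39 eV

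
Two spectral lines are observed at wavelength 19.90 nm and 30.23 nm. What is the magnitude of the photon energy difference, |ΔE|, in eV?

21.3 eV

Using E = hc/λ: E₁ = 9.9821e-18 J, E₂ = 6.5711e-18 J.
|ΔE| = |9.9821e-18 − 6.5711e-18| = 3.41e-18 J = 21.3 eV.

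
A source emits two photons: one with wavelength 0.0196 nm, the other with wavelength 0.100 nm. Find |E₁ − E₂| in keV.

50.9 keV

Using E = hc/λ: E₁ = 1.013 × 10^-14 J, E₂ = 1.986 × 10^-15 J.
|ΔE| = |1.013 × 10^-14 − 1.986 × 10^-15| = 8.15 × 10^-15 J = 50.9 keV.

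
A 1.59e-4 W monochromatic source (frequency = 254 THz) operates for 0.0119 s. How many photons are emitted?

Total energy: E_total = P·t = 1.59e-4 × 0.0119 = 1.892e-6 J.
Per-photon energy: E = 1.683e-19 J.
N = E_total / E_photon = 1.12e13.

1.12e13 photons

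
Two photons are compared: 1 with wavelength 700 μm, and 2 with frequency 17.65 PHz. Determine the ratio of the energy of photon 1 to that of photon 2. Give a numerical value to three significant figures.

E_1 = 2.838 × 10^-22 J (from wavelength = 700 μm, via E = hc/λ).
E_2 = 1.170 × 10^-17 J (from frequency = 17.65 PHz, via E = hf).
Ratio = 2.838 × 10^-22 / 1.170 × 10^-17 = 2.43 × 10^-5.

2.43 × 10^-5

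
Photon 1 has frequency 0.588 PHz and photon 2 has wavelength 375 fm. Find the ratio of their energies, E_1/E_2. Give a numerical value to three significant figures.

E_1 = 3.896 × 10^-19 J (from frequency = 0.588 PHz, via E = hf).
E_2 = 5.297 × 10^-13 J (from wavelength = 375 fm, via E = hc/λ).
Ratio = 3.896 × 10^-19 / 5.297 × 10^-13 = 7.36 × 10^-7.

7.36 × 10^-7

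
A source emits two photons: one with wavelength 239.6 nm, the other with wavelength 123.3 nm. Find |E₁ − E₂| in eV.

4.88 eV

Using E = hc/λ: E₁ = 8.2907e-19 J, E₂ = 1.6111e-18 J.
|ΔE| = |8.2907e-19 − 1.6111e-18| = 7.82e-19 J = 4.88 eV.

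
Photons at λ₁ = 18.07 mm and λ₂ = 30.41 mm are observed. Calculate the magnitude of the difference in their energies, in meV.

0.0278 meV

Using E = hc/λ: E₁ = 1.0993·10^-23 J, E₂ = 6.5322·10^-24 J.
|ΔE| = |1.0993·10^-23 − 6.5322·10^-24| = 4.46·10^-24 J = 0.0278 meV.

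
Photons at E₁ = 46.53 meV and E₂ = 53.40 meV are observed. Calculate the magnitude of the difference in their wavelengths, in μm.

Using λ = hc/E: λ₁ = 2.6646·10^-5 m, λ₂ = 2.3218·10^-5 m.
|Δλ| = |2.6646·10^-5 − 2.3218·10^-5| = 3.43·10^-6 m = 3.43 μm.

3.43 μm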